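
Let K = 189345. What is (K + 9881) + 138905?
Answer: 338131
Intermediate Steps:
(K + 9881) + 138905 = (189345 + 9881) + 138905 = 199226 + 138905 = 338131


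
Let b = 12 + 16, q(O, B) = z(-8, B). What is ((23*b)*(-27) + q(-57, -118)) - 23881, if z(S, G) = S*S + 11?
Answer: -41194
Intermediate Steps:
z(S, G) = 11 + S² (z(S, G) = S² + 11 = 11 + S²)
q(O, B) = 75 (q(O, B) = 11 + (-8)² = 11 + 64 = 75)
b = 28
((23*b)*(-27) + q(-57, -118)) - 23881 = ((23*28)*(-27) + 75) - 23881 = (644*(-27) + 75) - 23881 = (-17388 + 75) - 23881 = -17313 - 23881 = -41194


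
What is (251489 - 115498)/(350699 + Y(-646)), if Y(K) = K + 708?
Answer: 135991/350761 ≈ 0.38770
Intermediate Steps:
Y(K) = 708 + K
(251489 - 115498)/(350699 + Y(-646)) = (251489 - 115498)/(350699 + (708 - 646)) = 135991/(350699 + 62) = 135991/350761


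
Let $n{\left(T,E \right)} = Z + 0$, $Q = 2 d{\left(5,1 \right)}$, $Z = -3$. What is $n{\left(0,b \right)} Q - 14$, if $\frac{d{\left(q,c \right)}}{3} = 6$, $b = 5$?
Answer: $-122$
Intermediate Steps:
$d{\left(q,c \right)} = 18$ ($d{\left(q,c \right)} = 3 \cdot 6 = 18$)
$Q = 36$ ($Q = 2 \cdot 18 = 36$)
$n{\left(T,E \right)} = -3$ ($n{\left(T,E \right)} = -3 + 0 = -3$)
$n{\left(0,b \right)} Q - 14 = \left(-3\right) 36 - 14 = -108 - 14 = -122$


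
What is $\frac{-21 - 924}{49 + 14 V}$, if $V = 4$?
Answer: $-9$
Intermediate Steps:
$\frac{-21 - 924}{49 + 14 V} = \frac{-21 - 924}{49 + 14 \cdot 4} = \frac{-21 - 924}{49 + 56} = - \frac{945}{105} = \left(-945\right) \frac{1}{105} = -9$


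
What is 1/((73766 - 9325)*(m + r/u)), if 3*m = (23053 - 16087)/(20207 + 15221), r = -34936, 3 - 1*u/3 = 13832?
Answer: 734900718/42983610519551 ≈ 1.7097e-5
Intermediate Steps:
u = -41487 (u = 9 - 3*13832 = 9 - 41496 = -41487)
m = 1161/17714 (m = ((23053 - 16087)/(20207 + 15221))/3 = (6966/35428)/3 = (6966*(1/35428))/3 = (1/3)*(3483/17714) = 1161/17714 ≈ 0.065541)
1/((73766 - 9325)*(m + r/u)) = 1/((73766 - 9325)*(1161/17714 - 34936/(-41487))) = 1/(64441*(1161/17714 - 34936*(-1/41487))) = 1/(64441*(1161/17714 + 34936/41487)) = 1/(64441*(667022711/734900718)) = (1/64441)*(734900718/667022711) = 734900718/42983610519551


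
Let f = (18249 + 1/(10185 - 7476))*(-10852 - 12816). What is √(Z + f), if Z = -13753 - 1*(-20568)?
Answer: I*√352183729880521/903 ≈ 20782.0*I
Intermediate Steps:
Z = 6815 (Z = -13753 + 20568 = 6815)
f = -1170064076056/2709 (f = (18249 + 1/2709)*(-23668) = (49436542/2709)*(-23668) = -1170064076056/2709 ≈ -4.3192e+8)
√(Z + f) = √(6815 - 1170064076056/2709) = √(-1170045614221/2709) = I*√352183729880521/903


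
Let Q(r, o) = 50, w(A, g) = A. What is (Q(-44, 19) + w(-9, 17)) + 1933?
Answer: 1974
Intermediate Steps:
(Q(-44, 19) + w(-9, 17)) + 1933 = (50 - 9) + 1933 = 41 + 1933 = 1974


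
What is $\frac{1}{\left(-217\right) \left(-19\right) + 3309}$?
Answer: $\frac{1}{7432} \approx 0.00013455$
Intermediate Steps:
$\frac{1}{\left(-217\right) \left(-19\right) + 3309} = \frac{1}{4123 + 3309} = \frac{1}{7432}$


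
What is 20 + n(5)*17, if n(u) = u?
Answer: 105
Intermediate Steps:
20 + n(5)*17 = 20 + 5*17 = 20 + 85 = 105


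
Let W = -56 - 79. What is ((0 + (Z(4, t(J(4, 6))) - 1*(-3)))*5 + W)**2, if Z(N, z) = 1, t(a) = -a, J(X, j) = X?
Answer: 13225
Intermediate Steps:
W = -135
((0 + (Z(4, t(J(4, 6))) - 1*(-3)))*5 + W)**2 = ((0 + (1 - 1*(-3)))*5 - 135)**2 = ((0 + (1 + 3))*5 - 135)**2 = ((0 + 4)*5 - 135)**2 = (4*5 - 135)**2 = (20 - 135)**2 = (-115)**2 = 13225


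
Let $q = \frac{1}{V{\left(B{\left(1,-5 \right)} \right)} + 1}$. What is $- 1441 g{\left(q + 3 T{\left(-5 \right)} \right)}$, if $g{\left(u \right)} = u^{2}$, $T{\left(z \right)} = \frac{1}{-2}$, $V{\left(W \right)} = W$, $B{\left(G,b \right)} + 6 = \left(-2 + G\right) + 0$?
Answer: $- \frac{36025}{9} \approx -4002.8$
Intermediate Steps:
$B{\left(G,b \right)} = -8 + G$ ($B{\left(G,b \right)} = -6 + \left(\left(-2 + G\right) + 0\right) = -6 + \left(-2 + G\right) = -8 + G$)
$q = - \frac{1}{6}$ ($q = \frac{1}{\left(-8 + 1\right) + 1} = \frac{1}{-7 + 1} = \frac{1}{-6} = - \frac{1}{6} \approx -0.16667$)
$T{\left(z \right)} = - \frac{1}{2}$
$- 1441 g{\left(q + 3 T{\left(-5 \right)} \right)} = - 1441 \left(- \frac{1}{6} + 3 \left(- \frac{1}{2}\right)\right)^{2} = - 1441 \left(- \frac{1}{6} - \frac{3}{2}\right)^{2} = - 1441 \left(- \frac{5}{3}\right)^{2} = \left(-1441\right) \frac{25}{9} = - \frac{36025}{9}$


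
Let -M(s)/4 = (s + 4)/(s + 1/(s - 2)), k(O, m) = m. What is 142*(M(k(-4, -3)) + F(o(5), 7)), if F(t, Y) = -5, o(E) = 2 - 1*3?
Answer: -1065/2 ≈ -532.50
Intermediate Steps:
o(E) = -1 (o(E) = 2 - 3 = -1)
M(s) = -4*(4 + s)/(s + 1/(-2 + s)) (M(s) = -4*(s + 4)/(s + 1/(s - 2)) = -4*(4 + s)/(s + 1/(-2 + s)))
142*(M(k(-4, -3)) + F(o(5), 7)) = 142*(4*(8 - 1*(-3)² - 2*(-3))/(1 + (-3)² - 2*(-3)) - 5) = 142*(4*(8 - 1*9 + 6)/(1 + 9 + 6) - 5) = 142*(4*(8 - 9 + 6)/16 - 5) = 142*(4*(1/16)*5 - 5) = 142*(5/4 - 5) = 142*(-15/4) = -1065/2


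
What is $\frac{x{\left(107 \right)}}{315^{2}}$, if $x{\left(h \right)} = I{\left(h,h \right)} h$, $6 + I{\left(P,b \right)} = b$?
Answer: $\frac{10807}{99225} \approx 0.10891$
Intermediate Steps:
$I{\left(P,b \right)} = -6 + b$
$x{\left(h \right)} = h \left(-6 + h\right)$ ($x{\left(h \right)} = \left(-6 + h\right) h = h \left(-6 + h\right)$)
$\frac{x{\left(107 \right)}}{315^{2}} = \frac{107 \left(-6 + 107\right)}{315^{2}} = \frac{107 \cdot 101}{99225} = 10807 \cdot \frac{1}{99225} = \frac{10807}{99225}$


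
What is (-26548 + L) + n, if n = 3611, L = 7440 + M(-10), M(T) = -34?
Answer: -15531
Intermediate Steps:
L = 7406 (L = 7440 - 34 = 7406)
(-26548 + L) + n = (-26548 + 7406) + 3611 = -19142 + 3611 = -15531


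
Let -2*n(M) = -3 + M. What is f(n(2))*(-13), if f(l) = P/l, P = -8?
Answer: 208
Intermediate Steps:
n(M) = 3/2 - M/2 (n(M) = -(-3 + M)/2 = 3/2 - M/2)
f(l) = -8/l
f(n(2))*(-13) = -8/(3/2 - ½*2)*(-13) = -8/(3/2 - 1)*(-13) = -8/½*(-13) = -8*2*(-13) = -16*(-13) = 208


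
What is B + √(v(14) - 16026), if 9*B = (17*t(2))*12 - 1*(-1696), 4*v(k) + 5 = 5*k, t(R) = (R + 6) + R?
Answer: 3736/9 + I*√64039/2 ≈ 415.11 + 126.53*I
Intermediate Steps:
t(R) = 6 + 2*R (t(R) = (6 + R) + R = 6 + 2*R)
v(k) = -5/4 + 5*k/4 (v(k) = -5/4 + (5*k)/4 = -5/4 + 5*k/4)
B = 3736/9 (B = ((17*(6 + 2*2))*12 - 1*(-1696))/9 = ((17*(6 + 4))*12 + 1696)/9 = ((17*10)*12 + 1696)/9 = (170*12 + 1696)/9 = (2040 + 1696)/9 = (⅑)*3736 = 3736/9 ≈ 415.11)
B + √(v(14) - 16026) = 3736/9 + √((-5/4 + (5/4)*14) - 16026) = 3736/9 + √((-5/4 + 35/2) - 16026) = 3736/9 + √(65/4 - 16026) = 3736/9 + √(-64039/4) = 3736/9 + I*√64039/2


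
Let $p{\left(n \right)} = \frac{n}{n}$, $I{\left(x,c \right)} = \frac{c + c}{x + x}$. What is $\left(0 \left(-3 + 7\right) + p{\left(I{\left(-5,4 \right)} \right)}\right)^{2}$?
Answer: $1$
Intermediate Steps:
$I{\left(x,c \right)} = \frac{c}{x}$ ($I{\left(x,c \right)} = \frac{2 c}{2 x} = 2 c \frac{1}{2 x} = \frac{c}{x}$)
$p{\left(n \right)} = 1$
$\left(0 \left(-3 + 7\right) + p{\left(I{\left(-5,4 \right)} \right)}\right)^{2} = \left(0 \left(-3 + 7\right) + 1\right)^{2} = \left(0 \cdot 4 + 1\right)^{2} = \left(0 + 1\right)^{2} = 1^{2} = 1$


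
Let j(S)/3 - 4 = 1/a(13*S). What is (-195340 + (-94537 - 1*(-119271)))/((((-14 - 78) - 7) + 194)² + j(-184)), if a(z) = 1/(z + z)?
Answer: 170606/5315 ≈ 32.099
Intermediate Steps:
a(z) = 1/(2*z)
j(S) = 12 + 78*S (j(S) = 12 + 3/((1/(2*((13*S))))) = 12 + 3/(((1/(13*S))/2)) = 12 + 3/((1/(26*S))) = 12 + 3*(26*S) = 12 + 78*S)
(-195340 + (-94537 - 1*(-119271)))/((((-14 - 78) - 7) + 194)² + j(-184)) = (-195340 + (-94537 - 1*(-119271)))/((((-14 - 78) - 7) + 194)² + (12 + 78*(-184))) = (-195340 + (-94537 + 119271))/(((-92 - 7) + 194)² + (12 - 14352)) = (-195340 + 24734)/((-99 + 194)² - 14340) = -170606/(95² - 14340) = -170606/(9025 - 14340) = -170606/(-5315) = -170606*(-1/5315) = 170606/5315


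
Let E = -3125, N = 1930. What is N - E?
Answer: 5055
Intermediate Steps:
N - E = 1930 - 1*(-3125) = 1930 + 3125 = 5055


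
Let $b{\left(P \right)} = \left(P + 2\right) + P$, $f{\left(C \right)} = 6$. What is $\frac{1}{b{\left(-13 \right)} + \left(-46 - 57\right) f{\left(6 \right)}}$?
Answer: $- \frac{1}{642} \approx -0.0015576$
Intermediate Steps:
$b{\left(P \right)} = 2 + 2 P$ ($b{\left(P \right)} = \left(2 + P\right) + P = 2 + 2 P$)
$\frac{1}{b{\left(-13 \right)} + \left(-46 - 57\right) f{\left(6 \right)}} = \frac{1}{\left(2 + 2 \left(-13\right)\right) + \left(-46 - 57\right) 6} = \frac{1}{\left(2 - 26\right) - 618} = \frac{1}{-24 - 618} = \frac{1}{-642} = - \frac{1}{642}$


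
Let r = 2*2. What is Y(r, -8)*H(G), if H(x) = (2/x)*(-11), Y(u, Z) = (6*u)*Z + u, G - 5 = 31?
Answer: 1034/9 ≈ 114.89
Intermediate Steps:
G = 36 (G = 5 + 31 = 36)
r = 4
Y(u, Z) = u + 6*Z*u (Y(u, Z) = 6*Z*u + u = u + 6*Z*u)
H(x) = -22/x
Y(r, -8)*H(G) = (4*(1 + 6*(-8)))*(-22/36) = (4*(1 - 48))*(-22*1/36) = (4*(-47))*(-11/18) = -188*(-11/18) = 1034/9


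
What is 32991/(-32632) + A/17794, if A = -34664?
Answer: -122728393/41475272 ≈ -2.9591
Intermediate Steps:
32991/(-32632) + A/17794 = 32991/(-32632) - 34664/17794 = 32991*(-1/32632) - 34664*1/17794 = -32991/32632 - 2476/1271 = -122728393/41475272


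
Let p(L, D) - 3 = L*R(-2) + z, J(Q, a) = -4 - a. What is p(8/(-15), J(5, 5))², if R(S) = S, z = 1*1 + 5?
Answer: 22801/225 ≈ 101.34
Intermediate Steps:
z = 6 (z = 1 + 5 = 6)
p(L, D) = 9 - 2*L (p(L, D) = 3 + (L*(-2) + 6) = 3 + (-2*L + 6) = 3 + (6 - 2*L) = 9 - 2*L)
p(8/(-15), J(5, 5))² = (9 - 16/(-15))² = (9 - 16*(-1)/15)² = (9 - 2*(-8/15))² = (9 + 16/15)² = (151/15)² = 22801/225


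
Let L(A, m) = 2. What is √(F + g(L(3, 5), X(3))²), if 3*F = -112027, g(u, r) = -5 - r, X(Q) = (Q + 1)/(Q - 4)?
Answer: 2*I*√84018/3 ≈ 193.24*I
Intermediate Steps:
X(Q) = (1 + Q)/(-4 + Q)
F = -112027/3 (F = (⅓)*(-112027) = -112027/3 ≈ -37342.)
√(F + g(L(3, 5), X(3))²) = √(-112027/3 + (-5 - (1 + 3)/(-4 + 3))²) = √(-112027/3 + (-5 - 4/(-1))²) = √(-112027/3 + (-5 - (-1)*4)²) = √(-112027/3 + (-5 - 1*(-4))²) = √(-112027/3 + (-5 + 4)²) = √(-112027/3 + (-1)²) = √(-112027/3 + 1) = √(-112024/3) = 2*I*√84018/3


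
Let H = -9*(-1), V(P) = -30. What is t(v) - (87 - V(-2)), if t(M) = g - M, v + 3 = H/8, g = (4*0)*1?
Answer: -921/8 ≈ -115.13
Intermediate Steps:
H = 9
g = 0 (g = 0*1 = 0)
v = -15/8 (v = -3 + 9/8 = -15/8 ≈ -1.8750)
t(M) = -M (t(M) = 0 - M = -M)
t(v) - (87 - V(-2)) = -1*(-15/8) - (87 - 1*(-30)) = 15/8 - (87 + 30) = 15/8 - 1*117 = 15/8 - 117 = -921/8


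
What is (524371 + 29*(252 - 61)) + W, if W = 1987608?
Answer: 2517518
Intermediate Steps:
(524371 + 29*(252 - 61)) + W = (524371 + 29*(252 - 61)) + 1987608 = (524371 + 29*191) + 1987608 = (524371 + 5539) + 1987608 = 529910 + 1987608 = 2517518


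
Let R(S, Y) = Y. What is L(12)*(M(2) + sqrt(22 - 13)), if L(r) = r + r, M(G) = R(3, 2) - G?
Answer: 72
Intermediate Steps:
M(G) = 2 - G
L(r) = 2*r
L(12)*(M(2) + sqrt(22 - 13)) = (2*12)*((2 - 1*2) + sqrt(22 - 13)) = 24*((2 - 2) + sqrt(9)) = 24*(0 + 3) = 24*3 = 72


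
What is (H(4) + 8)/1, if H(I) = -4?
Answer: 4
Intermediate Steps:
(H(4) + 8)/1 = (-4 + 8)/1 = 1*4 = 4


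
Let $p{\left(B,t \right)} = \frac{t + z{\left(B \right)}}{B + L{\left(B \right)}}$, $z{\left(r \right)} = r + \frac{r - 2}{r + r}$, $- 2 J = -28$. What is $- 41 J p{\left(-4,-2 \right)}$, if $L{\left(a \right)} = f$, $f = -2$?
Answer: $- \frac{2009}{4} \approx -502.25$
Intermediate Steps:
$J = 14$ ($J = \left(- \frac{1}{2}\right) \left(-28\right) = 14$)
$L{\left(a \right)} = -2$
$z{\left(r \right)} = r + \frac{-2 + r}{2 r}$
$p{\left(B,t \right)} = \frac{\frac{1}{2} + B + t - \frac{1}{B}}{-2 + B}$ ($p{\left(B,t \right)} = \frac{t + \left(\frac{1}{2} + B - \frac{1}{B}\right)}{B - 2} = \frac{\frac{1}{2} + B + t - \frac{1}{B}}{-2 + B}$)
$- 41 J p{\left(-4,-2 \right)} = \left(-41\right) 14 \frac{-1 - -8 + \frac{1}{2} \left(-4\right) \left(1 + 2 \left(-4\right)\right)}{\left(-4\right) \left(-2 - 4\right)} = - 574 \left(- \frac{-1 + 8 + \frac{1}{2} \left(-4\right) \left(1 - 8\right)}{4 \left(-6\right)}\right) = - 574 \left(\left(- \frac{1}{4}\right) \left(- \frac{1}{6}\right) \left(-1 + 8 + \frac{1}{2} \left(-4\right) \left(-7\right)\right)\right) = - 574 \left(\left(- \frac{1}{4}\right) \left(- \frac{1}{6}\right) \left(-1 + 8 + 14\right)\right) = - 574 \left(\left(- \frac{1}{4}\right) \left(- \frac{1}{6}\right) 21\right) = \left(-574\right) \frac{7}{8} = - \frac{2009}{4}$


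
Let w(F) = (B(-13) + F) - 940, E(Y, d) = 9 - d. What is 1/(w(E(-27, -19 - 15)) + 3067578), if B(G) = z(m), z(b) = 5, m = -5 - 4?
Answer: 1/3066686 ≈ 3.2608e-7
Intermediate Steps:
m = -9
B(G) = 5
w(F) = -935 + F (w(F) = (5 + F) - 940 = -935 + F)
1/(w(E(-27, -19 - 15)) + 3067578) = 1/((-935 + (9 - (-19 - 15))) + 3067578) = 1/((-935 + (9 - 1*(-34))) + 3067578) = 1/((-935 + (9 + 34)) + 3067578) = 1/((-935 + 43) + 3067578) = 1/(-892 + 3067578) = 1/3066686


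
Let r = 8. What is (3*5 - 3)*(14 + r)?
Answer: 264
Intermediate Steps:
(3*5 - 3)*(14 + r) = (3*5 - 3)*(14 + 8) = (15 - 3)*22 = 12*22 = 264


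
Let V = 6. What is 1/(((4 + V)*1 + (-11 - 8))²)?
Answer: 1/81 ≈ 0.012346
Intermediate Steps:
1/(((4 + V)*1 + (-11 - 8))²) = 1/(((4 + 6)*1 + (-11 - 8))²) = 1/((10*1 - 19)²) = 1/((10 - 19)²) = 1/((-9)²) = 1/81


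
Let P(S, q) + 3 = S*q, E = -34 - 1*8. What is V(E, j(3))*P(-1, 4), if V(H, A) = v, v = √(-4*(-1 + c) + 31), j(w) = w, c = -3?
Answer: -7*√47 ≈ -47.990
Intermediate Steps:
E = -42 (E = -34 - 8 = -42)
P(S, q) = -3 + S*q
v = √47 (v = √(-4*(-1 - 3) + 31) = √(-4*(-4) + 31) = √(16 + 31) = √47 ≈ 6.8557)
V(H, A) = √47
V(E, j(3))*P(-1, 4) = √47*(-3 - 1*4) = √47*(-3 - 4) = √47*(-7) = -7*√47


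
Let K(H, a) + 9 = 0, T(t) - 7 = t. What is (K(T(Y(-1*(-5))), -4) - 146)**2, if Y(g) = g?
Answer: 24025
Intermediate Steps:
T(t) = 7 + t
K(H, a) = -9 (K(H, a) = -9 + 0 = -9)
(K(T(Y(-1*(-5))), -4) - 146)**2 = (-9 - 146)**2 = (-155)**2 = 24025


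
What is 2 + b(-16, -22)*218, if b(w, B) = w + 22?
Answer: 1310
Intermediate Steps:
b(w, B) = 22 + w
2 + b(-16, -22)*218 = 2 + (22 - 16)*218 = 2 + 6*218 = 2 + 1308 = 1310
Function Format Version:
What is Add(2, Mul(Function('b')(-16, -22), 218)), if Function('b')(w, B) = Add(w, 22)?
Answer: 1310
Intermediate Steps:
Function('b')(w, B) = Add(22, w)
Add(2, Mul(Function('b')(-16, -22), 218)) = Add(2, Mul(Add(22, -16), 218)) = Add(2, Mul(6, 218)) = Add(2, 1308) = 1310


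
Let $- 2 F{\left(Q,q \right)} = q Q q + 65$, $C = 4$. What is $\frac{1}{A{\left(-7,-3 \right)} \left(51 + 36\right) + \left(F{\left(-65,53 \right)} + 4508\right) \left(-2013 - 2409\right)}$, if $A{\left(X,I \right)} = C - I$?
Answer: $- \frac{1}{423485487} \approx -2.3614 \cdot 10^{-9}$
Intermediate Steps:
$F{\left(Q,q \right)} = - \frac{65}{2} - \frac{Q q^{2}}{2}$ ($F{\left(Q,q \right)} = - \frac{q Q q + 65}{2} = - \frac{Q q q + 65}{2} = - \frac{Q q^{2} + 65}{2} = - \frac{65 + Q q^{2}}{2} = - \frac{65}{2} - \frac{Q q^{2}}{2}$)
$A{\left(X,I \right)} = 4 - I$
$\frac{1}{A{\left(-7,-3 \right)} \left(51 + 36\right) + \left(F{\left(-65,53 \right)} + 4508\right) \left(-2013 - 2409\right)} = \frac{1}{\left(4 - -3\right) \left(51 + 36\right) + \left(\left(- \frac{65}{2} - - \frac{65 \cdot 53^{2}}{2}\right) + 4508\right) \left(-2013 - 2409\right)} = \frac{1}{\left(4 + 3\right) 87 + \left(\left(- \frac{65}{2} - \left(- \frac{65}{2}\right) 2809\right) + 4508\right) \left(-4422\right)} = \frac{1}{7 \cdot 87 + \left(\left(- \frac{65}{2} + \frac{182585}{2}\right) + 4508\right) \left(-4422\right)} = \frac{1}{609 + \left(91260 + 4508\right) \left(-4422\right)} = \frac{1}{609 + 95768 \left(-4422\right)} = \frac{1}{609 - 423486096} = \frac{1}{-423485487} = - \frac{1}{423485487}$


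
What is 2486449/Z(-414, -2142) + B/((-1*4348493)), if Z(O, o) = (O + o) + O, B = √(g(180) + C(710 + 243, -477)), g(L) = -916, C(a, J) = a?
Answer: -2486449/2970 - √37/4348493 ≈ -837.19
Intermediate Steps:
B = √37 (B = √(-916 + (710 + 243)) = √(-916 + 953) = √37 ≈ 6.0828)
Z(O, o) = o + 2*O
2486449/Z(-414, -2142) + B/((-1*4348493)) = 2486449/(-2142 + 2*(-414)) + √37/((-1*4348493)) = 2486449/(-2142 - 828) + √37/(-4348493) = 2486449/(-2970) + √37*(-1/4348493) = 2486449*(-1/2970) - √37/4348493 = -2486449/2970 - √37/4348493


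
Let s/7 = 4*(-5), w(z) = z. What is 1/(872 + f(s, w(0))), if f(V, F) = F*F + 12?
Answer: 1/884 ≈ 0.0011312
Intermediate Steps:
s = -140 (s = 7*(4*(-5)) = 7*(-20) = -140)
f(V, F) = 12 + F**2 (f(V, F) = F**2 + 12 = 12 + F**2)
1/(872 + f(s, w(0))) = 1/(872 + (12 + 0**2)) = 1/(872 + (12 + 0)) = 1/(872 + 12) = 1/884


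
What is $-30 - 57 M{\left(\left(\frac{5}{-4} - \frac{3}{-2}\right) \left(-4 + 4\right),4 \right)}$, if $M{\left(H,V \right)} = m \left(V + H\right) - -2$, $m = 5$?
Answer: $-1284$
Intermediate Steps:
$M{\left(H,V \right)} = 2 + 5 H + 5 V$ ($M{\left(H,V \right)} = 5 \left(V + H\right) - -2 = 5 \left(H + V\right) + 2 = \left(5 H + 5 V\right) + 2 = 2 + 5 H + 5 V$)
$-30 - 57 M{\left(\left(\frac{5}{-4} - \frac{3}{-2}\right) \left(-4 + 4\right),4 \right)} = -30 - 57 \left(2 + 5 \left(\frac{5}{-4} - \frac{3}{-2}\right) \left(-4 + 4\right) + 5 \cdot 4\right) = -30 - 57 \left(2 + 5 \left(5 \left(- \frac{1}{4}\right) - - \frac{3}{2}\right) 0 + 20\right) = -30 - 57 \left(2 + 5 \left(- \frac{5}{4} + \frac{3}{2}\right) 0 + 20\right) = -30 - 57 \left(2 + 5 \cdot \frac{1}{4} \cdot 0 + 20\right) = -30 - 57 \left(2 + 5 \cdot 0 + 20\right) = -30 - 57 \left(2 + 0 + 20\right) = -30 - 1254 = -1284$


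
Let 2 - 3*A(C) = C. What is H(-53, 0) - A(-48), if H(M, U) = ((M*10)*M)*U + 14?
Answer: -8/3 ≈ -2.6667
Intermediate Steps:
A(C) = ⅔ - C/3
H(M, U) = 14 + 10*U*M² (H(M, U) = ((10*M)*M)*U + 14 = (10*M²)*U + 14 = 10*U*M² + 14 = 14 + 10*U*M²)
H(-53, 0) - A(-48) = (14 + 10*0*(-53)²) - (⅔ - ⅓*(-48)) = (14 + 10*0*2809) - (⅔ + 16) = (14 + 0) - 1*50/3 = 14 - 50/3 = -8/3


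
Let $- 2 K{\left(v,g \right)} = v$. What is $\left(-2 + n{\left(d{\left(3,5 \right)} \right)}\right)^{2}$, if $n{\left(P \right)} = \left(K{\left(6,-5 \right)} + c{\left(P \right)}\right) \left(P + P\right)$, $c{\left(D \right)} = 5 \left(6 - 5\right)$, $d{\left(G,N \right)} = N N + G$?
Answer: $12100$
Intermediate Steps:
$d{\left(G,N \right)} = G + N^{2}$ ($d{\left(G,N \right)} = N^{2} + G = G + N^{2}$)
$c{\left(D \right)} = 5$ ($c{\left(D \right)} = 5 \cdot 1 = 5$)
$K{\left(v,g \right)} = - \frac{v}{2}$
$n{\left(P \right)} = 4 P$ ($n{\left(P \right)} = \left(\left(- \frac{1}{2}\right) 6 + 5\right) \left(P + P\right) = \left(-3 + 5\right) 2 P = 2 \cdot 2 P = 4 P$)
$\left(-2 + n{\left(d{\left(3,5 \right)} \right)}\right)^{2} = \left(-2 + 4 \left(3 + 5^{2}\right)\right)^{2} = \left(-2 + 4 \left(3 + 25\right)\right)^{2} = \left(-2 + 4 \cdot 28\right)^{2} = \left(-2 + 112\right)^{2} = 110^{2} = 12100$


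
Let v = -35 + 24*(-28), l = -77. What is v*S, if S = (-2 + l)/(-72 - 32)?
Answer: -55853/104 ≈ -537.05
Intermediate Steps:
v = -707 (v = -35 - 672 = -707)
S = 79/104 (S = (-2 - 77)/(-72 - 32) = -79/(-104) = -79*(-1/104) = 79/104 ≈ 0.75961)
v*S = -707*79/104 = -55853/104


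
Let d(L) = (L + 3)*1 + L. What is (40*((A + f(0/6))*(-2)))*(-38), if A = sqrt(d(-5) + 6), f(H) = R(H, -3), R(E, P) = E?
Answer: 3040*I ≈ 3040.0*I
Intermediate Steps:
d(L) = 3 + 2*L (d(L) = (3 + L)*1 + L = (3 + L) + L = 3 + 2*L)
f(H) = H
A = I (A = sqrt((3 + 2*(-5)) + 6) = sqrt((3 - 10) + 6) = sqrt(-7 + 6) = sqrt(-1) = I ≈ 1.0*I)
(40*((A + f(0/6))*(-2)))*(-38) = (40*((I + 0/6)*(-2)))*(-38) = (40*((I + 0*(1/6))*(-2)))*(-38) = (40*((I + 0)*(-2)))*(-38) = (40*(I*(-2)))*(-38) = (40*(-2*I))*(-38) = -80*I*(-38) = 3040*I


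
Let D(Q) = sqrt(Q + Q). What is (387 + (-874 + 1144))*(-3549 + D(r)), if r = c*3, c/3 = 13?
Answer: -2331693 + 1971*sqrt(26) ≈ -2.3216e+6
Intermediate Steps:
c = 39 (c = 3*13 = 39)
r = 117 (r = 39*3 = 117)
D(Q) = sqrt(2)*sqrt(Q) (D(Q) = sqrt(2*Q) = sqrt(2)*sqrt(Q))
(387 + (-874 + 1144))*(-3549 + D(r)) = (387 + (-874 + 1144))*(-3549 + sqrt(2)*sqrt(117)) = (387 + 270)*(-3549 + sqrt(2)*(3*sqrt(13))) = 657*(-3549 + 3*sqrt(26)) = -2331693 + 1971*sqrt(26)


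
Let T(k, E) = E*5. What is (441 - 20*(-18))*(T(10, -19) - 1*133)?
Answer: -182628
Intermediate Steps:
T(k, E) = 5*E
(441 - 20*(-18))*(T(10, -19) - 1*133) = (441 - 20*(-18))*(5*(-19) - 1*133) = (441 + 360)*(-95 - 133) = 801*(-228) = -182628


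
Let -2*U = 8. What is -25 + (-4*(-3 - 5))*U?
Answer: -153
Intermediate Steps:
U = -4 (U = -1/2*8 = -4)
-25 + (-4*(-3 - 5))*U = -25 - 4*(-3 - 5)*(-4) = -25 - 4*(-8)*(-4) = -25 + 32*(-4) = -25 - 128 = -153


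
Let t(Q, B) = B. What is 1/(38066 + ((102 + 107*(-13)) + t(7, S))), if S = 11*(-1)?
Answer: 1/36766 ≈ 2.7199e-5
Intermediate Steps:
S = -11
1/(38066 + ((102 + 107*(-13)) + t(7, S))) = 1/(38066 + ((102 + 107*(-13)) - 11)) = 1/(38066 + ((102 - 1391) - 11)) = 1/(38066 + (-1289 - 11)) = 1/(38066 - 1300) = 1/36766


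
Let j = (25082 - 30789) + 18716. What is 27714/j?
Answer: 27714/13009 ≈ 2.1304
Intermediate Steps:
j = 13009 (j = -5707 + 18716 = 13009)
27714/j = 27714/13009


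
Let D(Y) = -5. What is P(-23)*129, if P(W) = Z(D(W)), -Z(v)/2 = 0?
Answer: 0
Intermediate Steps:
Z(v) = 0 (Z(v) = -2*0 = 0)
P(W) = 0
P(-23)*129 = 0*129 = 0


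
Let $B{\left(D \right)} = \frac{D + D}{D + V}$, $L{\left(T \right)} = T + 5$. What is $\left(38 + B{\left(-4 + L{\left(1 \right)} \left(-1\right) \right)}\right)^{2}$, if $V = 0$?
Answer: $1600$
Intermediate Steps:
$L{\left(T \right)} = 5 + T$
$B{\left(D \right)} = 2$ ($B{\left(D \right)} = \frac{D + D}{D + 0} = \frac{2 D}{D} = 2$)
$\left(38 + B{\left(-4 + L{\left(1 \right)} \left(-1\right) \right)}\right)^{2} = \left(38 + 2\right)^{2} = 40^{2} = 1600$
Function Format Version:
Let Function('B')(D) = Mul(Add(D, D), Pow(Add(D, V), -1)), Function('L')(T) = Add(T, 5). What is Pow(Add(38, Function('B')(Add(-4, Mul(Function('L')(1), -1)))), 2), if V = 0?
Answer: 1600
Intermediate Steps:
Function('L')(T) = Add(5, T)
Function('B')(D) = 2 (Function('B')(D) = Mul(Add(D, D), Pow(Add(D, 0), -1)) = Mul(Mul(2, D), Pow(D, -1)) = 2)
Pow(Add(38, Function('B')(Add(-4, Mul(Function('L')(1), -1)))), 2) = Pow(Add(38, 2), 2) = Pow(40, 2) = 1600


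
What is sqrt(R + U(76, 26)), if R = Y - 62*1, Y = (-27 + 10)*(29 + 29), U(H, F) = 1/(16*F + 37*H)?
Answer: I*sqrt(2730035001)/1614 ≈ 32.373*I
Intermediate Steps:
Y = -986 (Y = -17*58 = -986)
R = -1048 (R = -986 - 62*1 = -986 - 62 = -1048)
sqrt(R + U(76, 26)) = sqrt(-1048 + 1/(16*26 + 37*76)) = sqrt(-1048 + 1/(416 + 2812)) = sqrt(-1048 + 1/3228) = sqrt(-3382943/3228) = I*sqrt(2730035001)/1614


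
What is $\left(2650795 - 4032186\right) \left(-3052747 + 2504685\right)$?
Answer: $757087914242$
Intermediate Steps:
$\left(2650795 - 4032186\right) \left(-3052747 + 2504685\right) = \left(-1381391\right) \left(-548062\right) = 757087914242$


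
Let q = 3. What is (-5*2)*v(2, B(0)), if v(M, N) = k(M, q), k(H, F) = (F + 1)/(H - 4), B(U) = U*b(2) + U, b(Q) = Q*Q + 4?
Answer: 20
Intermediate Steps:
b(Q) = 4 + Q² (b(Q) = Q² + 4 = 4 + Q²)
B(U) = 9*U (B(U) = U*(4 + 2²) + U = U*(4 + 4) + U = U*8 + U = 8*U + U = 9*U)
k(H, F) = (1 + F)/(-4 + H)
v(M, N) = 4/(-4 + M) (v(M, N) = (1 + 3)/(-4 + M) = 4/(-4 + M))
(-5*2)*v(2, B(0)) = (-5*2)*(4/(-4 + 2)) = -40/(-2) = -40*(-1)/2 = -10*(-2) = 20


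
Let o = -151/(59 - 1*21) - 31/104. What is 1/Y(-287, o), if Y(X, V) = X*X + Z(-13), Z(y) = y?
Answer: 1/82356 ≈ 1.2142e-5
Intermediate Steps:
o = -8441/1976 (o = -151/(59 - 21) - 31*1/104 = -151/38 - 31/104 = -8441/1976 ≈ -4.2718)
Y(X, V) = -13 + X² (Y(X, V) = X*X - 13 = X² - 13 = -13 + X²)
1/Y(-287, o) = 1/(-13 + (-287)²) = 1/(-13 + 82369) = 1/82356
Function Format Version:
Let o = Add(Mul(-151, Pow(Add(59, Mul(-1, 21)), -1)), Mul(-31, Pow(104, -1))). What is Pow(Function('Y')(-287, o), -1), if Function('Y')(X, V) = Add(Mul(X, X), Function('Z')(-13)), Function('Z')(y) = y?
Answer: Rational(1, 82356) ≈ 1.2142e-5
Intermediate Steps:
o = Rational(-8441, 1976) (o = Add(Mul(-151, Pow(Add(59, -21), -1)), Mul(-31, Rational(1, 104))) = Add(Mul(-151, Pow(38, -1)), Rational(-31, 104)) = Add(Mul(-151, Rational(1, 38)), Rational(-31, 104)) = Add(Rational(-151, 38), Rational(-31, 104)) = Rational(-8441, 1976) ≈ -4.2718)
Function('Y')(X, V) = Add(-13, Pow(X, 2)) (Function('Y')(X, V) = Add(Mul(X, X), -13) = Add(Pow(X, 2), -13) = Add(-13, Pow(X, 2)))
Pow(Function('Y')(-287, o), -1) = Pow(Add(-13, Pow(-287, 2)), -1) = Pow(Add(-13, 82369), -1) = Pow(82356, -1) = Rational(1, 82356)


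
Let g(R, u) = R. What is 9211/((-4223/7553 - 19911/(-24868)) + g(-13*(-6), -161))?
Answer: 1730083744844/14695954531 ≈ 117.73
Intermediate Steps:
9211/((-4223/7553 - 19911/(-24868)) + g(-13*(-6), -161)) = 9211/((-4223/7553 - 19911/(-24868)) - 13*(-6)) = 9211/((-4223*1/7553 - 19911*(-1/24868)) + 78) = 9211/((-4223/7553 + 19911/24868) + 78) = 9211/(45370219/187828004 + 78) = 9211/(14695954531/187828004) = 9211*(187828004/14695954531) = 1730083744844/14695954531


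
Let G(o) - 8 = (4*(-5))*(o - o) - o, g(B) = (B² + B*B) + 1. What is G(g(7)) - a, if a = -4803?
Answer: 4712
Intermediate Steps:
g(B) = 1 + 2*B² (g(B) = (B² + B²) + 1 = 2*B² + 1 = 1 + 2*B²)
G(o) = 8 - o (G(o) = 8 + ((4*(-5))*(o - o) - o) = 8 + (-20*0 - o) = 8 + (0 - o) = 8 - o)
G(g(7)) - a = (8 - (1 + 2*7²)) - 1*(-4803) = (8 - (1 + 2*49)) + 4803 = (8 - (1 + 98)) + 4803 = (8 - 1*99) + 4803 = (8 - 99) + 4803 = -91 + 4803 = 4712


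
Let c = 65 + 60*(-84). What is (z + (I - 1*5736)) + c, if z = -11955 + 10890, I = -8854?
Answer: -20630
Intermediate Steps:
z = -1065
c = -4975 (c = 65 - 5040 = -4975)
(z + (I - 1*5736)) + c = (-1065 + (-8854 - 1*5736)) - 4975 = (-1065 + (-8854 - 5736)) - 4975 = (-1065 - 14590) - 4975 = -15655 - 4975 = -20630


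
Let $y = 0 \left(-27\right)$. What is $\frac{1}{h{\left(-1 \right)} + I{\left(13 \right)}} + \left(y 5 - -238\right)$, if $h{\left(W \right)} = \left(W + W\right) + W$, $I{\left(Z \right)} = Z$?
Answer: $\frac{2381}{10} \approx 238.1$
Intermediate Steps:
$y = 0$
$h{\left(W \right)} = 3 W$ ($h{\left(W \right)} = 2 W + W = 3 W$)
$\frac{1}{h{\left(-1 \right)} + I{\left(13 \right)}} + \left(y 5 - -238\right) = \frac{1}{3 \left(-1\right) + 13} + \left(0 \cdot 5 - -238\right) = \frac{1}{-3 + 13} + \left(0 + 238\right) = \frac{1}{10} + 238 = \frac{2381}{10}$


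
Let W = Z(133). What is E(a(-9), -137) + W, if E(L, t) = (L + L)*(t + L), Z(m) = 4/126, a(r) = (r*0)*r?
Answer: 2/63 ≈ 0.031746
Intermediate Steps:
a(r) = 0 (a(r) = 0*r = 0)
Z(m) = 2/63 (Z(m) = 4*(1/126) = 2/63)
W = 2/63 ≈ 0.031746
E(L, t) = 2*L*(L + t) (E(L, t) = (2*L)*(L + t) = 2*L*(L + t))
E(a(-9), -137) + W = 2*0*(0 - 137) + 2/63 = 2*0*(-137) + 2/63 = 0 + 2/63 = 2/63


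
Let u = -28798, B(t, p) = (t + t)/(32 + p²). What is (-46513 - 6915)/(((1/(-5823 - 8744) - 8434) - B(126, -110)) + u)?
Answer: 131141136406/91387465817 ≈ 1.4350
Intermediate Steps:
B(t, p) = 2*t/(32 + p²) (B(t, p) = (2*t)/(32 + p²) = 2*t/(32 + p²))
(-46513 - 6915)/(((1/(-5823 - 8744) - 8434) - B(126, -110)) + u) = (-46513 - 6915)/(((1/(-5823 - 8744) - 8434) - 2*126/(32 + (-110)²)) - 28798) = -53428/(((1/(-14567) - 8434) - 2*126/(32 + 12100)) - 28798) = -53428/(((-1/14567 - 8434) - 2*126/12132) - 28798) = -53428/((-122858079/14567 - 2*126/12132) - 28798) = -53428/((-122858079/14567 - 1*7/337) - 28798) = -53428/((-122858079/14567 - 7/337) - 28798) = -53428/(-41403274592/4909079 - 28798) = -53428/(-182774931634/4909079) = -53428*(-4909079/182774931634) = 131141136406/91387465817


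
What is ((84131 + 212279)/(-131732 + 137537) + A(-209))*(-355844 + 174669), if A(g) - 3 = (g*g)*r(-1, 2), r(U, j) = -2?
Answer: 18364716367475/1161 ≈ 1.5818e+10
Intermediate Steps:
A(g) = 3 - 2*g² (A(g) = 3 + (g*g)*(-2) = 3 + g²*(-2) = 3 - 2*g²)
((84131 + 212279)/(-131732 + 137537) + A(-209))*(-355844 + 174669) = ((84131 + 212279)/(-131732 + 137537) + (3 - 2*(-209)²))*(-355844 + 174669) = (296410/5805 + (3 - 2*43681))*(-181175) = (296410*(1/5805) + (3 - 87362))*(-181175) = (59282/1161 - 87359)*(-181175) = -101364517/1161*(-181175) = 18364716367475/1161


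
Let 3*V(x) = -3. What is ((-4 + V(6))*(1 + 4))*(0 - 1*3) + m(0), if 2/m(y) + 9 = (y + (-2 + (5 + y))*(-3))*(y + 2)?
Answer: 2023/27 ≈ 74.926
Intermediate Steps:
V(x) = -1 (V(x) = (⅓)*(-3) = -1)
m(y) = 2/(-9 + (-9 - 2*y)*(2 + y)) (m(y) = 2/(-9 + (y + (-2 + (5 + y))*(-3))*(y + 2)) = 2/(-9 + (y + (3 + y)*(-3))*(2 + y)) = 2/(-9 + (y + (-9 - 3*y))*(2 + y)) = 2/(-9 + (-9 - 2*y)*(2 + y)))
((-4 + V(6))*(1 + 4))*(0 - 1*3) + m(0) = ((-4 - 1)*(1 + 4))*(0 - 1*3) - 2/(27 + 2*0² + 13*0) = (-5*5)*(0 - 3) - 2/(27 + 2*0 + 0) = -25*(-3) - 2/(27 + 0 + 0) = 75 - 2/27 = 2023/27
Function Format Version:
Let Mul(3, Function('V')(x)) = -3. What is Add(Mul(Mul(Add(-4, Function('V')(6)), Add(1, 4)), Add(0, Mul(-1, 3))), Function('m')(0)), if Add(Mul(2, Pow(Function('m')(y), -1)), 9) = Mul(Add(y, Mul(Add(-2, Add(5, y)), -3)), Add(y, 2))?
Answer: Rational(2023, 27) ≈ 74.926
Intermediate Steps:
Function('V')(x) = -1 (Function('V')(x) = Mul(Rational(1, 3), -3) = -1)
Function('m')(y) = Mul(2, Pow(Add(-9, Mul(Add(-9, Mul(-2, y)), Add(2, y))), -1)) (Function('m')(y) = Mul(2, Pow(Add(-9, Mul(Add(y, Mul(Add(-2, Add(5, y)), -3)), Add(y, 2))), -1)) = Mul(2, Pow(Add(-9, Mul(Add(y, Mul(Add(3, y), -3)), Add(2, y))), -1)) = Mul(2, Pow(Add(-9, Mul(Add(y, Add(-9, Mul(-3, y))), Add(2, y))), -1)) = Mul(2, Pow(Add(-9, Mul(Add(-9, Mul(-2, y)), Add(2, y))), -1)))
Add(Mul(Mul(Add(-4, Function('V')(6)), Add(1, 4)), Add(0, Mul(-1, 3))), Function('m')(0)) = Add(Mul(Mul(Add(-4, -1), Add(1, 4)), Add(0, Mul(-1, 3))), Mul(-2, Pow(Add(27, Mul(2, Pow(0, 2)), Mul(13, 0)), -1))) = Add(Mul(Mul(-5, 5), Add(0, -3)), Mul(-2, Pow(Add(27, Mul(2, 0), 0), -1))) = Add(Mul(-25, -3), Mul(-2, Pow(Add(27, 0, 0), -1))) = Add(75, Mul(-2, Pow(27, -1))) = Add(75, Mul(-2, Rational(1, 27))) = Add(75, Rational(-2, 27)) = Rational(2023, 27)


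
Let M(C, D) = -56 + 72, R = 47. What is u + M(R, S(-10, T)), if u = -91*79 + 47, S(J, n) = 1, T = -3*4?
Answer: -7126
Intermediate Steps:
T = -12
M(C, D) = 16
u = -7142 (u = -7189 + 47 = -7142)
u + M(R, S(-10, T)) = -7142 + 16 = -7126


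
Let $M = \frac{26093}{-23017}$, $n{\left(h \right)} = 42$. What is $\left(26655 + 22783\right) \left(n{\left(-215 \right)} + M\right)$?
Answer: $\frac{46502420998}{23017} \approx 2.0204 \cdot 10^{6}$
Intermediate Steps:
$M = - \frac{26093}{23017}$ ($M = 26093 \left(- \frac{1}{23017}\right) = - \frac{26093}{23017} \approx -1.1336$)
$\left(26655 + 22783\right) \left(n{\left(-215 \right)} + M\right) = \left(26655 + 22783\right) \left(42 - \frac{26093}{23017}\right) = 49438 \cdot \frac{940621}{23017} = \frac{46502420998}{23017}$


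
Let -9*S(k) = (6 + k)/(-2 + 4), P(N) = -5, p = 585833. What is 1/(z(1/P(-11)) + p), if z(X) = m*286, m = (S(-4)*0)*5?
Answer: 1/585833 ≈ 1.7070e-6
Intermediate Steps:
S(k) = -⅓ - k/18 (S(k) = -(6 + k)/(9*(-2 + 4)) = -(6 + k)/(9*2) = -(3 + k/2)/9 = -⅓ - k/18)
m = 0 (m = ((-⅓ - 1/18*(-4))*0)*5 = ((-⅓ + 2/9)*0)*5 = -⅑*0*5 = 0*5 = 0)
z(X) = 0 (z(X) = 0*286 = 0)
1/(z(1/P(-11)) + p) = 1/(0 + 585833) = 1/585833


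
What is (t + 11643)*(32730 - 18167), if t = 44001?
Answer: 810343572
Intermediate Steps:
(t + 11643)*(32730 - 18167) = (44001 + 11643)*(32730 - 18167) = 55644*14563 = 810343572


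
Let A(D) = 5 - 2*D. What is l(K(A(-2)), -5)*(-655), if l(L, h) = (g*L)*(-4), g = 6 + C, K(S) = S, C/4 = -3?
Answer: -141480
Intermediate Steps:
C = -12 (C = 4*(-3) = -12)
g = -6 (g = 6 - 12 = -6)
l(L, h) = 24*L (l(L, h) = -6*L*(-4) = 24*L)
l(K(A(-2)), -5)*(-655) = (24*(5 - 2*(-2)))*(-655) = (24*(5 + 4))*(-655) = (24*9)*(-655) = 216*(-655) = -141480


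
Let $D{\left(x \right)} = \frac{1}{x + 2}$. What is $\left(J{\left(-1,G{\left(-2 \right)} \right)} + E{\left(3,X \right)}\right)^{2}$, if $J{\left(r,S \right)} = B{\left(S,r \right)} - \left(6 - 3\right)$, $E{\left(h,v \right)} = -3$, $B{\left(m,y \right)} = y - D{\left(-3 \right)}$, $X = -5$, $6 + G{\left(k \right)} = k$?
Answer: $36$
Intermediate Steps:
$G{\left(k \right)} = -6 + k$
$D{\left(x \right)} = \frac{1}{2 + x}$
$B{\left(m,y \right)} = 1 + y$ ($B{\left(m,y \right)} = y - \frac{1}{2 - 3} = y - \frac{1}{-1} = y - -1 = y + 1 = 1 + y$)
$J{\left(r,S \right)} = -2 + r$ ($J{\left(r,S \right)} = \left(1 + r\right) - \left(6 - 3\right) = \left(1 + r\right) - 3 = -2 + r$)
$\left(J{\left(-1,G{\left(-2 \right)} \right)} + E{\left(3,X \right)}\right)^{2} = \left(\left(-2 - 1\right) - 3\right)^{2} = \left(-3 - 3\right)^{2} = \left(-6\right)^{2} = 36$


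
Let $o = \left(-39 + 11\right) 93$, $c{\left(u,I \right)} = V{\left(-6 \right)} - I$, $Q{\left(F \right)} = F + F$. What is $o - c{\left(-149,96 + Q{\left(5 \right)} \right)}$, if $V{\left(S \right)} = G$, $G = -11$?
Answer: $-2487$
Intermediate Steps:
$Q{\left(F \right)} = 2 F$
$V{\left(S \right)} = -11$
$c{\left(u,I \right)} = -11 - I$
$o = -2604$ ($o = \left(-28\right) 93 = -2604$)
$o - c{\left(-149,96 + Q{\left(5 \right)} \right)} = -2604 - \left(-11 - \left(96 + 2 \cdot 5\right)\right) = -2604 - \left(-11 - \left(96 + 10\right)\right) = -2604 - \left(-11 - 106\right) = -2604 - -117 = -2604 + 117 = -2487$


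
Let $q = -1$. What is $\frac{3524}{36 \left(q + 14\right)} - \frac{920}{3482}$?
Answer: $\frac{1480001}{203697} \approx 7.2657$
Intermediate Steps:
$\frac{3524}{36 \left(q + 14\right)} - \frac{920}{3482} = \frac{3524}{36 \left(-1 + 14\right)} - \frac{920}{3482} = \frac{3524}{36 \cdot 13} - \frac{460}{1741} = \frac{3524}{468} - \frac{460}{1741} = 3524 \cdot \frac{1}{468} - \frac{460}{1741} = \frac{881}{117} - \frac{460}{1741} = \frac{1480001}{203697}$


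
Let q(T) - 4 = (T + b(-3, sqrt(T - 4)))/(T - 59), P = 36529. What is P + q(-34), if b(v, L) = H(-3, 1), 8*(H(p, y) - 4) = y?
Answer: 27180791/744 ≈ 36533.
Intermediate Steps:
H(p, y) = 4 + y/8
b(v, L) = 33/8 (b(v, L) = 4 + (1/8)*1 = 4 + 1/8 = 33/8)
q(T) = 4 + (33/8 + T)/(-59 + T) (q(T) = 4 + (T + 33/8)/(T - 59) = 4 + (33/8 + T)/(-59 + T))
P + q(-34) = 36529 + 5*(-371 + 8*(-34))/(8*(-59 - 34)) = 36529 + (5/8)*(-371 - 272)/(-93) = 36529 + (5/8)*(-1/93)*(-643) = 36529 + 3215/744 = 27180791/744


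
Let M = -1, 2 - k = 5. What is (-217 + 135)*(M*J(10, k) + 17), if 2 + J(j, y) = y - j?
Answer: -2624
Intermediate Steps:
k = -3 (k = 2 - 1*5 = 2 - 5 = -3)
J(j, y) = -2 + y - j (J(j, y) = -2 + (y - j) = -2 + y - j)
(-217 + 135)*(M*J(10, k) + 17) = (-217 + 135)*(-(-2 - 3 - 1*10) + 17) = -82*(-(-2 - 3 - 10) + 17) = -82*(-1*(-15) + 17) = -82*(15 + 17) = -82*32 = -2624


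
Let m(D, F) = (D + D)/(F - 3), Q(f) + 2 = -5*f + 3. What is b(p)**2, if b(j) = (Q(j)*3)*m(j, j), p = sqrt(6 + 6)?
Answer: 268848 + 153216*sqrt(3) ≈ 5.3423e+5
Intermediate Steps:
Q(f) = 1 - 5*f (Q(f) = -2 + (-5*f + 3) = -2 + (3 - 5*f) = 1 - 5*f)
m(D, F) = 2*D/(-3 + F) (m(D, F) = (2*D)/(-3 + F) = 2*D/(-3 + F))
p = 2*sqrt(3) (p = sqrt(12) = 2*sqrt(3) ≈ 3.4641)
b(j) = 2*j*(3 - 15*j)/(-3 + j) (b(j) = ((1 - 5*j)*3)*(2*j/(-3 + j)) = (3 - 15*j)*(2*j/(-3 + j)) = 2*j*(3 - 15*j)/(-3 + j))
b(p)**2 = (6*(2*sqrt(3))*(1 - 10*sqrt(3))/(-3 + 2*sqrt(3)))**2 = (12*sqrt(3)*(1 - 10*sqrt(3))/(-3 + 2*sqrt(3)))**2 = 432*(1 - 10*sqrt(3))**2/(-3 + 2*sqrt(3))**2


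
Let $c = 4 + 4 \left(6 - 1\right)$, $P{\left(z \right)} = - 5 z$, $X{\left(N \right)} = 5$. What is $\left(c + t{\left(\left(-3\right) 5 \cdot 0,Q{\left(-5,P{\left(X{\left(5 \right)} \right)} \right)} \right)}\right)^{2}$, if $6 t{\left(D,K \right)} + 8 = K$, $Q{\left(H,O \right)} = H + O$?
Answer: $\frac{2809}{9} \approx 312.11$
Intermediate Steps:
$t{\left(D,K \right)} = - \frac{4}{3} + \frac{K}{6}$
$c = 24$ ($c = 4 + 4 \left(6 - 1\right) = 4 + 4 \cdot 5 = 4 + 20 = 24$)
$\left(c + t{\left(\left(-3\right) 5 \cdot 0,Q{\left(-5,P{\left(X{\left(5 \right)} \right)} \right)} \right)}\right)^{2} = \left(24 + \left(- \frac{4}{3} + \frac{-5 - 25}{6}\right)\right)^{2} = \left(24 + \left(- \frac{4}{3} + \frac{1}{6} \left(-30\right)\right)\right)^{2} = \left(24 - \frac{19}{3}\right)^{2} = \left(\frac{53}{3}\right)^{2} = \frac{2809}{9}$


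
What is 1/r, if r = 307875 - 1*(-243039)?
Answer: 1/550914 ≈ 1.8152e-6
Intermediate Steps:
r = 550914 (r = 307875 + 243039 = 550914)
1/r = 1/550914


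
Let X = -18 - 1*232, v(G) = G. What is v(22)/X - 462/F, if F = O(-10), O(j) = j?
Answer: 5764/125 ≈ 46.112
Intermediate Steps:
F = -10
X = -250 (X = -18 - 232 = -250)
v(22)/X - 462/F = 22/(-250) - 462/(-10) = 22*(-1/250) - 462*(-⅒) = -11/125 + 231/5 = 5764/125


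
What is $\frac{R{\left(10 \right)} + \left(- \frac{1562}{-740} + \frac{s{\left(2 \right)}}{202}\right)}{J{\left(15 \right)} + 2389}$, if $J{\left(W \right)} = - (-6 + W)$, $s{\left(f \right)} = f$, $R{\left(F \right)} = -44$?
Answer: $- \frac{1565029}{88940600} \approx -0.017596$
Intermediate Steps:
$J{\left(W \right)} = 6 - W$
$\frac{R{\left(10 \right)} + \left(- \frac{1562}{-740} + \frac{s{\left(2 \right)}}{202}\right)}{J{\left(15 \right)} + 2389} = \frac{-44 + \left(- \frac{1562}{-740} + \frac{2}{202}\right)}{\left(6 - 15\right) + 2389} = \frac{-44 + \left(\left(-1562\right) \left(- \frac{1}{740}\right) + 2 \cdot \frac{1}{202}\right)}{\left(6 - 15\right) + 2389} = \frac{-44 + \left(\frac{781}{370} + \frac{1}{101}\right)}{-9 + 2389} = \frac{-44 + \frac{79251}{37370}}{2380} = \left(- \frac{1565029}{37370}\right) \frac{1}{2380} = - \frac{1565029}{88940600}$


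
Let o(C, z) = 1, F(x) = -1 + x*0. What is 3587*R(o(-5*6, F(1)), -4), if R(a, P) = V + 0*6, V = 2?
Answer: 7174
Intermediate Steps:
F(x) = -1 (F(x) = -1 + 0 = -1)
R(a, P) = 2 (R(a, P) = 2 + 0*6 = 2 + 0 = 2)
3587*R(o(-5*6, F(1)), -4) = 3587*2 = 7174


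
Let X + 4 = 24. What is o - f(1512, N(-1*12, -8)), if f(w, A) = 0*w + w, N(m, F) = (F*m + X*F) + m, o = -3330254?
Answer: -3331766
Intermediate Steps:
X = 20 (X = -4 + 24 = 20)
N(m, F) = m + 20*F + F*m (N(m, F) = (F*m + 20*F) + m = (20*F + F*m) + m = m + 20*F + F*m)
f(w, A) = w (f(w, A) = 0 + w = w)
o - f(1512, N(-1*12, -8)) = -3330254 - 1*1512 = -3330254 - 1512 = -3331766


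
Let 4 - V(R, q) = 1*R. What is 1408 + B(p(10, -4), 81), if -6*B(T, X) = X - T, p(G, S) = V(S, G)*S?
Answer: 8335/6 ≈ 1389.2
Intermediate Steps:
V(R, q) = 4 - R
p(G, S) = S*(4 - S) (p(G, S) = (4 - S)*S = S*(4 - S))
B(T, X) = -X/6 + T/6 (B(T, X) = -(X - T)/6 = -X/6 + T/6)
1408 + B(p(10, -4), 81) = 1408 + (-⅙*81 + (-4*(4 - 1*(-4)))/6) = 1408 + (-27/2 + (-4*(4 + 4))/6) = 1408 + (-27/2 + (-4*8)/6) = 1408 + (-27/2 + (⅙)*(-32)) = 1408 + (-27/2 - 16/3) = 1408 - 113/6 = 8335/6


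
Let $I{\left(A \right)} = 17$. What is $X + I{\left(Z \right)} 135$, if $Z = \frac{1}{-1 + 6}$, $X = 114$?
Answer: $2409$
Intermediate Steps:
$Z = \frac{1}{5} \approx 0.2$
$X + I{\left(Z \right)} 135 = 114 + 17 \cdot 135 = 114 + 2295 = 2409$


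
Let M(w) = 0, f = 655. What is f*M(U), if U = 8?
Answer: 0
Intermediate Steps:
f*M(U) = 655*0 = 0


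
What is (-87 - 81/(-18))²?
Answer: 27225/4 ≈ 6806.3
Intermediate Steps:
(-87 - 81/(-18))² = (-87 - 81*(-1/18))² = (-87 + 9/2)² = (-165/2)² = 27225/4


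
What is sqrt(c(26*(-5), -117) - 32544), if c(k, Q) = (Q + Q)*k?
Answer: 6*I*sqrt(59) ≈ 46.087*I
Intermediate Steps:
c(k, Q) = 2*Q*k (c(k, Q) = (2*Q)*k = 2*Q*k)
sqrt(c(26*(-5), -117) - 32544) = sqrt(2*(-117)*(26*(-5)) - 32544) = sqrt(2*(-117)*(-130) - 32544) = sqrt(30420 - 32544) = sqrt(-2124) = 6*I*sqrt(59)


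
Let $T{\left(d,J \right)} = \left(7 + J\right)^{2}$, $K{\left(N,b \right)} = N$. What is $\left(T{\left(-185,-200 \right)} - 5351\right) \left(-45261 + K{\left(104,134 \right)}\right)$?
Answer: $-1440417986$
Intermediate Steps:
$\left(T{\left(-185,-200 \right)} - 5351\right) \left(-45261 + K{\left(104,134 \right)}\right) = \left(\left(7 - 200\right)^{2} - 5351\right) \left(-45261 + 104\right) = \left(\left(-193\right)^{2} - 5351\right) \left(-45157\right) = \left(37249 - 5351\right) \left(-45157\right) = 31898 \left(-45157\right) = -1440417986$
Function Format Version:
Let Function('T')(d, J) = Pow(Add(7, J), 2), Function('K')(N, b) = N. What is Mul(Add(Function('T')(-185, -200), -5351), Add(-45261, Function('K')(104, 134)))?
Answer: -1440417986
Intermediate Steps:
Mul(Add(Function('T')(-185, -200), -5351), Add(-45261, Function('K')(104, 134))) = Mul(Add(Pow(Add(7, -200), 2), -5351), Add(-45261, 104)) = Mul(Add(Pow(-193, 2), -5351), -45157) = Mul(Add(37249, -5351), -45157) = Mul(31898, -45157) = -1440417986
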